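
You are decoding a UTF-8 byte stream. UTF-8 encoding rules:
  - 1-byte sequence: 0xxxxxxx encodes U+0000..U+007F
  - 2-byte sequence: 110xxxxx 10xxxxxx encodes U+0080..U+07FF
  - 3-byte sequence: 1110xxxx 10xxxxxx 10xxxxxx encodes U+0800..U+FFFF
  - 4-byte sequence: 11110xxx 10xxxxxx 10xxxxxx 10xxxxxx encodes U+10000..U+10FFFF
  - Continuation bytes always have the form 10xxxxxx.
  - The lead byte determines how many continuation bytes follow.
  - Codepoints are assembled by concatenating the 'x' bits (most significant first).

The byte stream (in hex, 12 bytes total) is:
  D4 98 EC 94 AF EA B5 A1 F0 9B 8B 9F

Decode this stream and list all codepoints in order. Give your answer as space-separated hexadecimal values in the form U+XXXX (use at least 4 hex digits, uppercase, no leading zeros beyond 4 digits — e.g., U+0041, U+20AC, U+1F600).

Answer: U+0518 U+C52F U+AD61 U+1B2DF

Derivation:
Byte[0]=D4: 2-byte lead, need 1 cont bytes. acc=0x14
Byte[1]=98: continuation. acc=(acc<<6)|0x18=0x518
Completed: cp=U+0518 (starts at byte 0)
Byte[2]=EC: 3-byte lead, need 2 cont bytes. acc=0xC
Byte[3]=94: continuation. acc=(acc<<6)|0x14=0x314
Byte[4]=AF: continuation. acc=(acc<<6)|0x2F=0xC52F
Completed: cp=U+C52F (starts at byte 2)
Byte[5]=EA: 3-byte lead, need 2 cont bytes. acc=0xA
Byte[6]=B5: continuation. acc=(acc<<6)|0x35=0x2B5
Byte[7]=A1: continuation. acc=(acc<<6)|0x21=0xAD61
Completed: cp=U+AD61 (starts at byte 5)
Byte[8]=F0: 4-byte lead, need 3 cont bytes. acc=0x0
Byte[9]=9B: continuation. acc=(acc<<6)|0x1B=0x1B
Byte[10]=8B: continuation. acc=(acc<<6)|0x0B=0x6CB
Byte[11]=9F: continuation. acc=(acc<<6)|0x1F=0x1B2DF
Completed: cp=U+1B2DF (starts at byte 8)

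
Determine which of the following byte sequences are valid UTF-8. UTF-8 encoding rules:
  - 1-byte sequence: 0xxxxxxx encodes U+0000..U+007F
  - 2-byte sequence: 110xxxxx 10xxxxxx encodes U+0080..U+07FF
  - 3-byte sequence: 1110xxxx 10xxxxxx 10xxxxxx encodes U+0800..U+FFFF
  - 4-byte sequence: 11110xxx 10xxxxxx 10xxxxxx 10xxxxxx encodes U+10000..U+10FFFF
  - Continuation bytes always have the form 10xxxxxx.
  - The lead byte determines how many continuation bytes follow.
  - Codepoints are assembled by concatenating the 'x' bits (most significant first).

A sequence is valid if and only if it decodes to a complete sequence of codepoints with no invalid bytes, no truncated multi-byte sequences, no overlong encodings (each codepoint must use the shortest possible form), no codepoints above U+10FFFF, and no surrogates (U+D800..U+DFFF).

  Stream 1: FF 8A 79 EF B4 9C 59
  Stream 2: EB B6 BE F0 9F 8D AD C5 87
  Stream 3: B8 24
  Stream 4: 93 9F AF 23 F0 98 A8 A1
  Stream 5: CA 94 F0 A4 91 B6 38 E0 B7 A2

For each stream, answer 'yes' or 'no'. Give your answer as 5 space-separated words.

Stream 1: error at byte offset 0. INVALID
Stream 2: decodes cleanly. VALID
Stream 3: error at byte offset 0. INVALID
Stream 4: error at byte offset 0. INVALID
Stream 5: decodes cleanly. VALID

Answer: no yes no no yes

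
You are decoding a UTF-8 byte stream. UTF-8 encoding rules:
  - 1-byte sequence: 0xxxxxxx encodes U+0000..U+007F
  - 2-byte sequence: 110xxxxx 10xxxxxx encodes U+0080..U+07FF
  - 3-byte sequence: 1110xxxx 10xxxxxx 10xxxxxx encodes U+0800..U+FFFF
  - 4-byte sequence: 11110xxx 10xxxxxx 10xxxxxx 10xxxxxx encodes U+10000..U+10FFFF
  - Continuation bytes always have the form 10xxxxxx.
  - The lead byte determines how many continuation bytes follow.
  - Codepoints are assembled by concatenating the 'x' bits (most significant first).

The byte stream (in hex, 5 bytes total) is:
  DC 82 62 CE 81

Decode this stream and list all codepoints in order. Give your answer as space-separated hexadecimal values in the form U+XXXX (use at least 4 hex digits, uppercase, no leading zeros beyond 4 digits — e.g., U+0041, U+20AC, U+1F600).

Byte[0]=DC: 2-byte lead, need 1 cont bytes. acc=0x1C
Byte[1]=82: continuation. acc=(acc<<6)|0x02=0x702
Completed: cp=U+0702 (starts at byte 0)
Byte[2]=62: 1-byte ASCII. cp=U+0062
Byte[3]=CE: 2-byte lead, need 1 cont bytes. acc=0xE
Byte[4]=81: continuation. acc=(acc<<6)|0x01=0x381
Completed: cp=U+0381 (starts at byte 3)

Answer: U+0702 U+0062 U+0381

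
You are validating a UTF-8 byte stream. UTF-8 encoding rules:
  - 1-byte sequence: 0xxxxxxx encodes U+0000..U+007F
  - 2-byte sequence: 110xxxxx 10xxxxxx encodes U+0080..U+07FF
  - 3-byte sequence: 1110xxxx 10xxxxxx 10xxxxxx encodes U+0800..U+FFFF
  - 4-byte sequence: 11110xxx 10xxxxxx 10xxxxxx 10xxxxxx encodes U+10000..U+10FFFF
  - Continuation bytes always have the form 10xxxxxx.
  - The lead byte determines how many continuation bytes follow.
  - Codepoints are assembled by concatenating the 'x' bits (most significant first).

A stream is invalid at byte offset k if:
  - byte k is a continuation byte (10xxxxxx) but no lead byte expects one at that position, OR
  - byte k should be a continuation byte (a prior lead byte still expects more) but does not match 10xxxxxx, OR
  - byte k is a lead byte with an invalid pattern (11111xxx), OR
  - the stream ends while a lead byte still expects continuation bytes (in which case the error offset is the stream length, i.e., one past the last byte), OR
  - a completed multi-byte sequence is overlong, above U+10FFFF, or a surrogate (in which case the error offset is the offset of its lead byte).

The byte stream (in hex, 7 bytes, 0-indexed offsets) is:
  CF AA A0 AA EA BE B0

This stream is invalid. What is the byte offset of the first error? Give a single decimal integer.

Answer: 2

Derivation:
Byte[0]=CF: 2-byte lead, need 1 cont bytes. acc=0xF
Byte[1]=AA: continuation. acc=(acc<<6)|0x2A=0x3EA
Completed: cp=U+03EA (starts at byte 0)
Byte[2]=A0: INVALID lead byte (not 0xxx/110x/1110/11110)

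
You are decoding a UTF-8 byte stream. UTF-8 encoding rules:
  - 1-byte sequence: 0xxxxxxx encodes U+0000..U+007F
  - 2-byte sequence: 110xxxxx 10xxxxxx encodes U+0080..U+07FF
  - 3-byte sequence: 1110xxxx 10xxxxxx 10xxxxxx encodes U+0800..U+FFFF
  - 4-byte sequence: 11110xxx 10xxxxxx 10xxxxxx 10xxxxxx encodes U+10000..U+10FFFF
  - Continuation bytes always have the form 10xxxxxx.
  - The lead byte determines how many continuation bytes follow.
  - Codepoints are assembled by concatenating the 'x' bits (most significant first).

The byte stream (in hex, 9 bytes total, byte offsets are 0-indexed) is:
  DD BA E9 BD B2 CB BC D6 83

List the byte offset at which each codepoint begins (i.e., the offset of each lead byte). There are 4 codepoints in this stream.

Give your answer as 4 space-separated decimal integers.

Byte[0]=DD: 2-byte lead, need 1 cont bytes. acc=0x1D
Byte[1]=BA: continuation. acc=(acc<<6)|0x3A=0x77A
Completed: cp=U+077A (starts at byte 0)
Byte[2]=E9: 3-byte lead, need 2 cont bytes. acc=0x9
Byte[3]=BD: continuation. acc=(acc<<6)|0x3D=0x27D
Byte[4]=B2: continuation. acc=(acc<<6)|0x32=0x9F72
Completed: cp=U+9F72 (starts at byte 2)
Byte[5]=CB: 2-byte lead, need 1 cont bytes. acc=0xB
Byte[6]=BC: continuation. acc=(acc<<6)|0x3C=0x2FC
Completed: cp=U+02FC (starts at byte 5)
Byte[7]=D6: 2-byte lead, need 1 cont bytes. acc=0x16
Byte[8]=83: continuation. acc=(acc<<6)|0x03=0x583
Completed: cp=U+0583 (starts at byte 7)

Answer: 0 2 5 7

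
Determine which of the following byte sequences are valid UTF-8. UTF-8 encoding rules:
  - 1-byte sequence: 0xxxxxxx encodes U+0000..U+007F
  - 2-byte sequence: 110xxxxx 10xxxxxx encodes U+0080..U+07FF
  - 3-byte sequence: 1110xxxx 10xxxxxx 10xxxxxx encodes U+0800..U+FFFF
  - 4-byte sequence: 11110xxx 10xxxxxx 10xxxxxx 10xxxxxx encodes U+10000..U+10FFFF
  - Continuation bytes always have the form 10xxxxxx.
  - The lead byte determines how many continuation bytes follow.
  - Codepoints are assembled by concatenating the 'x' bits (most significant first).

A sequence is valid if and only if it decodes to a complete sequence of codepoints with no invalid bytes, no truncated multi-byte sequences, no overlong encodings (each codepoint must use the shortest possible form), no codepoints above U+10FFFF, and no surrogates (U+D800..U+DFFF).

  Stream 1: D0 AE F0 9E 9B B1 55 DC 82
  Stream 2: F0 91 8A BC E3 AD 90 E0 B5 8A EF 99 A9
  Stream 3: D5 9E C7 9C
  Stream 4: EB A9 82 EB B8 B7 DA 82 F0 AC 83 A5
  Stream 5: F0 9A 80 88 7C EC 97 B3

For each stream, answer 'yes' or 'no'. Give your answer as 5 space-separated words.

Stream 1: decodes cleanly. VALID
Stream 2: decodes cleanly. VALID
Stream 3: decodes cleanly. VALID
Stream 4: decodes cleanly. VALID
Stream 5: decodes cleanly. VALID

Answer: yes yes yes yes yes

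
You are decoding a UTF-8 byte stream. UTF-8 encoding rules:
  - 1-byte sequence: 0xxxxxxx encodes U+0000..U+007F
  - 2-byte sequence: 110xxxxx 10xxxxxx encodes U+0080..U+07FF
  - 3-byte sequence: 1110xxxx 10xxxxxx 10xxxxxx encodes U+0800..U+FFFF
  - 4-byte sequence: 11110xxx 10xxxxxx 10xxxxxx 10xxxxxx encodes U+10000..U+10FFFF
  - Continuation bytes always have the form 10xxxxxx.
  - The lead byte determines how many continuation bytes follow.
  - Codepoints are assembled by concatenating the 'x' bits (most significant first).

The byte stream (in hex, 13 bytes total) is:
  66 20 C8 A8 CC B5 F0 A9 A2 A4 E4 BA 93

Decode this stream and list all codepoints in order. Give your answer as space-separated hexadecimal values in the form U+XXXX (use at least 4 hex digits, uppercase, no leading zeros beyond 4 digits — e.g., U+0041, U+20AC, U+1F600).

Answer: U+0066 U+0020 U+0228 U+0335 U+298A4 U+4E93

Derivation:
Byte[0]=66: 1-byte ASCII. cp=U+0066
Byte[1]=20: 1-byte ASCII. cp=U+0020
Byte[2]=C8: 2-byte lead, need 1 cont bytes. acc=0x8
Byte[3]=A8: continuation. acc=(acc<<6)|0x28=0x228
Completed: cp=U+0228 (starts at byte 2)
Byte[4]=CC: 2-byte lead, need 1 cont bytes. acc=0xC
Byte[5]=B5: continuation. acc=(acc<<6)|0x35=0x335
Completed: cp=U+0335 (starts at byte 4)
Byte[6]=F0: 4-byte lead, need 3 cont bytes. acc=0x0
Byte[7]=A9: continuation. acc=(acc<<6)|0x29=0x29
Byte[8]=A2: continuation. acc=(acc<<6)|0x22=0xA62
Byte[9]=A4: continuation. acc=(acc<<6)|0x24=0x298A4
Completed: cp=U+298A4 (starts at byte 6)
Byte[10]=E4: 3-byte lead, need 2 cont bytes. acc=0x4
Byte[11]=BA: continuation. acc=(acc<<6)|0x3A=0x13A
Byte[12]=93: continuation. acc=(acc<<6)|0x13=0x4E93
Completed: cp=U+4E93 (starts at byte 10)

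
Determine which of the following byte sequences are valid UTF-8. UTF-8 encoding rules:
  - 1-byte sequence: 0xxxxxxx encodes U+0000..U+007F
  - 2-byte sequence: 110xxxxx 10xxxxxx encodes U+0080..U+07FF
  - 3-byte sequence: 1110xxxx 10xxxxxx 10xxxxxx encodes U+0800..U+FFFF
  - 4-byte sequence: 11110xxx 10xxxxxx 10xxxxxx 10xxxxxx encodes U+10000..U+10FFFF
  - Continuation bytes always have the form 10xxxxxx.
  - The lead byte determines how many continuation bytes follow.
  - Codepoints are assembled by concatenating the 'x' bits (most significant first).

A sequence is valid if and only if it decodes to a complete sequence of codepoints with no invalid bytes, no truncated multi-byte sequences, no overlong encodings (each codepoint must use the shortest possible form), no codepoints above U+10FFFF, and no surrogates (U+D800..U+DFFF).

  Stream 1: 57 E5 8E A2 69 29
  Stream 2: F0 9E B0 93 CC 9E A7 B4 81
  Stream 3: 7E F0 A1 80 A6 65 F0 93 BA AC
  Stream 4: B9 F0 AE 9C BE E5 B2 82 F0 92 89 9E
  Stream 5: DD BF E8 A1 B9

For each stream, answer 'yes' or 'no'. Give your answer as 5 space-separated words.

Answer: yes no yes no yes

Derivation:
Stream 1: decodes cleanly. VALID
Stream 2: error at byte offset 6. INVALID
Stream 3: decodes cleanly. VALID
Stream 4: error at byte offset 0. INVALID
Stream 5: decodes cleanly. VALID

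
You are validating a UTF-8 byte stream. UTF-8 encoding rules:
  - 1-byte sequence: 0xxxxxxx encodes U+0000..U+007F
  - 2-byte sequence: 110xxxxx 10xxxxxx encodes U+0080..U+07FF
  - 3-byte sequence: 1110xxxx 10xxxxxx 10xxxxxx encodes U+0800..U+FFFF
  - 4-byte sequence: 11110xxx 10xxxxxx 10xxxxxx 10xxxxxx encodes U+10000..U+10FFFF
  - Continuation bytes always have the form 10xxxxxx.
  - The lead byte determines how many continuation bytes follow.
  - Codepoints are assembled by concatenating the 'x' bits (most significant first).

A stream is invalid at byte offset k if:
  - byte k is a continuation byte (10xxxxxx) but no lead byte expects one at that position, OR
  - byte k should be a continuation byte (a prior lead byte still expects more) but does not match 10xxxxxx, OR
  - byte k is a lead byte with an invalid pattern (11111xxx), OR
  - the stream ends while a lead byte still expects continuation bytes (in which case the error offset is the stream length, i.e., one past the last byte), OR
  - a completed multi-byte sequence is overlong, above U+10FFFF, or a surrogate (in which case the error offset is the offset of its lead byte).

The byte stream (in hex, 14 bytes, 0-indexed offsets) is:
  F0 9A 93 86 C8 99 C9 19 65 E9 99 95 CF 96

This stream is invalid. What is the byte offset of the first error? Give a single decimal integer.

Byte[0]=F0: 4-byte lead, need 3 cont bytes. acc=0x0
Byte[1]=9A: continuation. acc=(acc<<6)|0x1A=0x1A
Byte[2]=93: continuation. acc=(acc<<6)|0x13=0x693
Byte[3]=86: continuation. acc=(acc<<6)|0x06=0x1A4C6
Completed: cp=U+1A4C6 (starts at byte 0)
Byte[4]=C8: 2-byte lead, need 1 cont bytes. acc=0x8
Byte[5]=99: continuation. acc=(acc<<6)|0x19=0x219
Completed: cp=U+0219 (starts at byte 4)
Byte[6]=C9: 2-byte lead, need 1 cont bytes. acc=0x9
Byte[7]=19: expected 10xxxxxx continuation. INVALID

Answer: 7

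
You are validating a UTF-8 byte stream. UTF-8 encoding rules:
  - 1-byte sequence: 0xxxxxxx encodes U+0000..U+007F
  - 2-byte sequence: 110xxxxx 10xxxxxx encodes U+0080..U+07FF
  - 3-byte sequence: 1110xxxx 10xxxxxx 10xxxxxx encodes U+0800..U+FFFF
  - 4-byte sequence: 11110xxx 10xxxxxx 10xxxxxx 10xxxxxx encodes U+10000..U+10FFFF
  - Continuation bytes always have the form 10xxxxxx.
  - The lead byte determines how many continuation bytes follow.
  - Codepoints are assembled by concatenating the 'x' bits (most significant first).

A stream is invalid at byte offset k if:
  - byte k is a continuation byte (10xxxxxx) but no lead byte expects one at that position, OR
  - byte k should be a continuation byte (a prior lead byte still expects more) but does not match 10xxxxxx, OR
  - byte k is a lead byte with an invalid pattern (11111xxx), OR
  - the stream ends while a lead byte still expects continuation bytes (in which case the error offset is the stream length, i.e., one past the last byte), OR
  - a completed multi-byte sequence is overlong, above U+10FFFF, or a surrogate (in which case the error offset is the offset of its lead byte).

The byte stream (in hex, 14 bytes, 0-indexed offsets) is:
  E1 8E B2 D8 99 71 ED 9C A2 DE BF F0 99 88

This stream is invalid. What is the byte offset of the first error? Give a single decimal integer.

Byte[0]=E1: 3-byte lead, need 2 cont bytes. acc=0x1
Byte[1]=8E: continuation. acc=(acc<<6)|0x0E=0x4E
Byte[2]=B2: continuation. acc=(acc<<6)|0x32=0x13B2
Completed: cp=U+13B2 (starts at byte 0)
Byte[3]=D8: 2-byte lead, need 1 cont bytes. acc=0x18
Byte[4]=99: continuation. acc=(acc<<6)|0x19=0x619
Completed: cp=U+0619 (starts at byte 3)
Byte[5]=71: 1-byte ASCII. cp=U+0071
Byte[6]=ED: 3-byte lead, need 2 cont bytes. acc=0xD
Byte[7]=9C: continuation. acc=(acc<<6)|0x1C=0x35C
Byte[8]=A2: continuation. acc=(acc<<6)|0x22=0xD722
Completed: cp=U+D722 (starts at byte 6)
Byte[9]=DE: 2-byte lead, need 1 cont bytes. acc=0x1E
Byte[10]=BF: continuation. acc=(acc<<6)|0x3F=0x7BF
Completed: cp=U+07BF (starts at byte 9)
Byte[11]=F0: 4-byte lead, need 3 cont bytes. acc=0x0
Byte[12]=99: continuation. acc=(acc<<6)|0x19=0x19
Byte[13]=88: continuation. acc=(acc<<6)|0x08=0x648
Byte[14]: stream ended, expected continuation. INVALID

Answer: 14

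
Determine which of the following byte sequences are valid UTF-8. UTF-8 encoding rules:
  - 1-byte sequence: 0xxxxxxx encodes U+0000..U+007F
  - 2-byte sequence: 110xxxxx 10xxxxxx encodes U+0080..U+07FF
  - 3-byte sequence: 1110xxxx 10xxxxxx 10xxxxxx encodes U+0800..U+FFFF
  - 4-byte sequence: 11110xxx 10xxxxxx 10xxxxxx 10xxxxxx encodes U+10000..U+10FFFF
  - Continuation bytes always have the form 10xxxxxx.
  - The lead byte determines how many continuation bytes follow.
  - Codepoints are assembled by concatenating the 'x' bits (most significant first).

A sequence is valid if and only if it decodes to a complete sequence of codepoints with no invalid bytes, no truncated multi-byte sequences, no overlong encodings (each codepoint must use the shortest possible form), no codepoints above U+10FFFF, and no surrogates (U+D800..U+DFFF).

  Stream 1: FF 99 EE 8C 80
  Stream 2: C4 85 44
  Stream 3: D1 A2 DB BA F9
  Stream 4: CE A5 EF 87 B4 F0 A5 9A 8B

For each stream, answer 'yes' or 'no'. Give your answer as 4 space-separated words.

Answer: no yes no yes

Derivation:
Stream 1: error at byte offset 0. INVALID
Stream 2: decodes cleanly. VALID
Stream 3: error at byte offset 4. INVALID
Stream 4: decodes cleanly. VALID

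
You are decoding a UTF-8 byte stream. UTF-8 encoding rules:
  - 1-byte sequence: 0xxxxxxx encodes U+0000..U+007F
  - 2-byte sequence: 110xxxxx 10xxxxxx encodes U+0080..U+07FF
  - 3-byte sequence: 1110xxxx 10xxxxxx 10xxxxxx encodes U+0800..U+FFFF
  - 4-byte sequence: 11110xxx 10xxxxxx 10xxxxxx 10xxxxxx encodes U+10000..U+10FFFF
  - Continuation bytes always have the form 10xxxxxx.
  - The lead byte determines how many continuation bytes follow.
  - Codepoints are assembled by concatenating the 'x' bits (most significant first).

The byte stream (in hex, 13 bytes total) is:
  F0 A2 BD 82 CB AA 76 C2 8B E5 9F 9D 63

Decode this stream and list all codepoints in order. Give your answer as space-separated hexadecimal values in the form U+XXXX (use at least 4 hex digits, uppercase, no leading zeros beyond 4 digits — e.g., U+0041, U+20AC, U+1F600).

Answer: U+22F42 U+02EA U+0076 U+008B U+57DD U+0063

Derivation:
Byte[0]=F0: 4-byte lead, need 3 cont bytes. acc=0x0
Byte[1]=A2: continuation. acc=(acc<<6)|0x22=0x22
Byte[2]=BD: continuation. acc=(acc<<6)|0x3D=0x8BD
Byte[3]=82: continuation. acc=(acc<<6)|0x02=0x22F42
Completed: cp=U+22F42 (starts at byte 0)
Byte[4]=CB: 2-byte lead, need 1 cont bytes. acc=0xB
Byte[5]=AA: continuation. acc=(acc<<6)|0x2A=0x2EA
Completed: cp=U+02EA (starts at byte 4)
Byte[6]=76: 1-byte ASCII. cp=U+0076
Byte[7]=C2: 2-byte lead, need 1 cont bytes. acc=0x2
Byte[8]=8B: continuation. acc=(acc<<6)|0x0B=0x8B
Completed: cp=U+008B (starts at byte 7)
Byte[9]=E5: 3-byte lead, need 2 cont bytes. acc=0x5
Byte[10]=9F: continuation. acc=(acc<<6)|0x1F=0x15F
Byte[11]=9D: continuation. acc=(acc<<6)|0x1D=0x57DD
Completed: cp=U+57DD (starts at byte 9)
Byte[12]=63: 1-byte ASCII. cp=U+0063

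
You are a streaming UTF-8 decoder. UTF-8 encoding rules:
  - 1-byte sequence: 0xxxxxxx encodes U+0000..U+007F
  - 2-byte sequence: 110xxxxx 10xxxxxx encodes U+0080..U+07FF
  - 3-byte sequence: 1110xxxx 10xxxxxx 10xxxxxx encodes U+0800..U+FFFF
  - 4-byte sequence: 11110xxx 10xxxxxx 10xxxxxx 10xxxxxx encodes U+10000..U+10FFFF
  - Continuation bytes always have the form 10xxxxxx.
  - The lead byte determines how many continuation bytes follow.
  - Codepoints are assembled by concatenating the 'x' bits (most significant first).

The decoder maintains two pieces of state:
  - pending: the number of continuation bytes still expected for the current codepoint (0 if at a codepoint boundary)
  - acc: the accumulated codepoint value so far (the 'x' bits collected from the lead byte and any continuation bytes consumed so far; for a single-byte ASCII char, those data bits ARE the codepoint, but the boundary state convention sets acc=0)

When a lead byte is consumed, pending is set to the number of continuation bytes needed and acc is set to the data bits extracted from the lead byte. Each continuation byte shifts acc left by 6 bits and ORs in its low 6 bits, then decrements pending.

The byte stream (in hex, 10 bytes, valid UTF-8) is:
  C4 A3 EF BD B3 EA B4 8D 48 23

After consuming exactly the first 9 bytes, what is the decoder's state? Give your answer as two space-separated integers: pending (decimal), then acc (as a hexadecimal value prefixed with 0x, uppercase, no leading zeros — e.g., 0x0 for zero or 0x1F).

Byte[0]=C4: 2-byte lead. pending=1, acc=0x4
Byte[1]=A3: continuation. acc=(acc<<6)|0x23=0x123, pending=0
Byte[2]=EF: 3-byte lead. pending=2, acc=0xF
Byte[3]=BD: continuation. acc=(acc<<6)|0x3D=0x3FD, pending=1
Byte[4]=B3: continuation. acc=(acc<<6)|0x33=0xFF73, pending=0
Byte[5]=EA: 3-byte lead. pending=2, acc=0xA
Byte[6]=B4: continuation. acc=(acc<<6)|0x34=0x2B4, pending=1
Byte[7]=8D: continuation. acc=(acc<<6)|0x0D=0xAD0D, pending=0
Byte[8]=48: 1-byte. pending=0, acc=0x0

Answer: 0 0x0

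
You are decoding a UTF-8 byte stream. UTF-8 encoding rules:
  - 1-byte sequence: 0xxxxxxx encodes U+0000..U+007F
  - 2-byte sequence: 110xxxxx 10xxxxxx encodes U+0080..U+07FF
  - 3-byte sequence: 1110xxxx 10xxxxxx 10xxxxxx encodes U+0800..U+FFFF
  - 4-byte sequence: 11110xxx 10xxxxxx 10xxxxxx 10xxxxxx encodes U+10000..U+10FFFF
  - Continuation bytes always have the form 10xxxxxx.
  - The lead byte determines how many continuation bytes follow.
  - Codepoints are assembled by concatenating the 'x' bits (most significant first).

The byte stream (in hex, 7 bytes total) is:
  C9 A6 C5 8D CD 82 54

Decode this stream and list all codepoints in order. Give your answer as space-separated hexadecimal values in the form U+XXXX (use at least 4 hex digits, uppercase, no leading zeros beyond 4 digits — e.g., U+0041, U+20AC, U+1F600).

Answer: U+0266 U+014D U+0342 U+0054

Derivation:
Byte[0]=C9: 2-byte lead, need 1 cont bytes. acc=0x9
Byte[1]=A6: continuation. acc=(acc<<6)|0x26=0x266
Completed: cp=U+0266 (starts at byte 0)
Byte[2]=C5: 2-byte lead, need 1 cont bytes. acc=0x5
Byte[3]=8D: continuation. acc=(acc<<6)|0x0D=0x14D
Completed: cp=U+014D (starts at byte 2)
Byte[4]=CD: 2-byte lead, need 1 cont bytes. acc=0xD
Byte[5]=82: continuation. acc=(acc<<6)|0x02=0x342
Completed: cp=U+0342 (starts at byte 4)
Byte[6]=54: 1-byte ASCII. cp=U+0054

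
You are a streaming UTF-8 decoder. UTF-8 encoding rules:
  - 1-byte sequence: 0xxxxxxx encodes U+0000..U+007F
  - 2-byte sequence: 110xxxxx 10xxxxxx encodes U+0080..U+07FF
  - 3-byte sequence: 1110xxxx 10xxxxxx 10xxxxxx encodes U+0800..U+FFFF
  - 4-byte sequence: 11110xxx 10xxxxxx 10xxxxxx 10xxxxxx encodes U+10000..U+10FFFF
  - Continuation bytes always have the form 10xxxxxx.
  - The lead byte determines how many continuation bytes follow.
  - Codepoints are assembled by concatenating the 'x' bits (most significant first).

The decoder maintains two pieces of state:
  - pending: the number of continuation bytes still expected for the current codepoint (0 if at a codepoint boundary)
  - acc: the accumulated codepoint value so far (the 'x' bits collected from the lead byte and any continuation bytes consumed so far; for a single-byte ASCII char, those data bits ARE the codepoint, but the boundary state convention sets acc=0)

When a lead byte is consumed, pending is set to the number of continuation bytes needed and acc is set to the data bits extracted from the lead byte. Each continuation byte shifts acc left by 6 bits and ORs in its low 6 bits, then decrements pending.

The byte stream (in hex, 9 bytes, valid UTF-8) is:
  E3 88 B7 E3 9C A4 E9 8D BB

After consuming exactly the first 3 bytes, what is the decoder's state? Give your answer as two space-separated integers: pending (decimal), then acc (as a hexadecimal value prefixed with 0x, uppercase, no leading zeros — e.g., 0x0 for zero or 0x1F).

Byte[0]=E3: 3-byte lead. pending=2, acc=0x3
Byte[1]=88: continuation. acc=(acc<<6)|0x08=0xC8, pending=1
Byte[2]=B7: continuation. acc=(acc<<6)|0x37=0x3237, pending=0

Answer: 0 0x3237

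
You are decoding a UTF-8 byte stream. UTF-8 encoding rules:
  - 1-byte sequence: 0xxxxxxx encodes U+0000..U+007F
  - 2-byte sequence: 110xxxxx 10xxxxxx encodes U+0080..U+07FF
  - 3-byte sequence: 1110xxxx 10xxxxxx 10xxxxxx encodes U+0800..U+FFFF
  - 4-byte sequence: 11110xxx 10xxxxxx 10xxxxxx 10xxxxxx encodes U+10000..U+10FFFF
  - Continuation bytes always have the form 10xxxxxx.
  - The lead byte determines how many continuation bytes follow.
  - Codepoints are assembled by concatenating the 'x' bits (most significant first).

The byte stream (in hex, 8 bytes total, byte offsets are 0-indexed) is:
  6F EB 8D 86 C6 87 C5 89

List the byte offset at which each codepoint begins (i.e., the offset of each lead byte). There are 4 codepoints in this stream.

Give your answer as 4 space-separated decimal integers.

Answer: 0 1 4 6

Derivation:
Byte[0]=6F: 1-byte ASCII. cp=U+006F
Byte[1]=EB: 3-byte lead, need 2 cont bytes. acc=0xB
Byte[2]=8D: continuation. acc=(acc<<6)|0x0D=0x2CD
Byte[3]=86: continuation. acc=(acc<<6)|0x06=0xB346
Completed: cp=U+B346 (starts at byte 1)
Byte[4]=C6: 2-byte lead, need 1 cont bytes. acc=0x6
Byte[5]=87: continuation. acc=(acc<<6)|0x07=0x187
Completed: cp=U+0187 (starts at byte 4)
Byte[6]=C5: 2-byte lead, need 1 cont bytes. acc=0x5
Byte[7]=89: continuation. acc=(acc<<6)|0x09=0x149
Completed: cp=U+0149 (starts at byte 6)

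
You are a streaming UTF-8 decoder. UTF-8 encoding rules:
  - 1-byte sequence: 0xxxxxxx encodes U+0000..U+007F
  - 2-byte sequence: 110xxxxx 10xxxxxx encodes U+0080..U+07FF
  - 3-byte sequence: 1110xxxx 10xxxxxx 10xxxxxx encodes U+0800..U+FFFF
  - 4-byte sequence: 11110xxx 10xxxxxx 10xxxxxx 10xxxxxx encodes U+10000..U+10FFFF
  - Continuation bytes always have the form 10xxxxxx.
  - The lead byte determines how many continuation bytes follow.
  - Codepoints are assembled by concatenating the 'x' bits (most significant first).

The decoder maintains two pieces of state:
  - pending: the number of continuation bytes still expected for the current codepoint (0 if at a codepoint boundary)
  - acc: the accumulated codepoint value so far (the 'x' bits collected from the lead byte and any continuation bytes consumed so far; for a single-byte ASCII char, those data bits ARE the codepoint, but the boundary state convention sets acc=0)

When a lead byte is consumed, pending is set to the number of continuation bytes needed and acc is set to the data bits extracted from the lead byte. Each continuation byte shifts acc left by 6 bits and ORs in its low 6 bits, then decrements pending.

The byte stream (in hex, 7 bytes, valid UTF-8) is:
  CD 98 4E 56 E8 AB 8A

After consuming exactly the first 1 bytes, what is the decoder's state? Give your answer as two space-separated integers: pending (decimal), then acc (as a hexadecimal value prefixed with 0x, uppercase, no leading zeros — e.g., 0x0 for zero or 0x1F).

Byte[0]=CD: 2-byte lead. pending=1, acc=0xD

Answer: 1 0xD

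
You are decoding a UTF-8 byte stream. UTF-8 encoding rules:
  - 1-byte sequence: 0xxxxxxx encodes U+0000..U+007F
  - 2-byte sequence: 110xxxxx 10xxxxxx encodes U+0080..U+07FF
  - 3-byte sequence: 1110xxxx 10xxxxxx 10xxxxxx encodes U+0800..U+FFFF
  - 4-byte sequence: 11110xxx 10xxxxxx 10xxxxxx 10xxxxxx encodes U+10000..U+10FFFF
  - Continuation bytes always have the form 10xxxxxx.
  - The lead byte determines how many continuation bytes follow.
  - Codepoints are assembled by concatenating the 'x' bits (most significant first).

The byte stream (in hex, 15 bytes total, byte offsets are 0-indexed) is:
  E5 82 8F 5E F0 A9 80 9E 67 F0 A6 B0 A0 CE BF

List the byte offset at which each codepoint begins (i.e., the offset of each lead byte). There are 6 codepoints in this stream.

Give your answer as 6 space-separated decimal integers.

Byte[0]=E5: 3-byte lead, need 2 cont bytes. acc=0x5
Byte[1]=82: continuation. acc=(acc<<6)|0x02=0x142
Byte[2]=8F: continuation. acc=(acc<<6)|0x0F=0x508F
Completed: cp=U+508F (starts at byte 0)
Byte[3]=5E: 1-byte ASCII. cp=U+005E
Byte[4]=F0: 4-byte lead, need 3 cont bytes. acc=0x0
Byte[5]=A9: continuation. acc=(acc<<6)|0x29=0x29
Byte[6]=80: continuation. acc=(acc<<6)|0x00=0xA40
Byte[7]=9E: continuation. acc=(acc<<6)|0x1E=0x2901E
Completed: cp=U+2901E (starts at byte 4)
Byte[8]=67: 1-byte ASCII. cp=U+0067
Byte[9]=F0: 4-byte lead, need 3 cont bytes. acc=0x0
Byte[10]=A6: continuation. acc=(acc<<6)|0x26=0x26
Byte[11]=B0: continuation. acc=(acc<<6)|0x30=0x9B0
Byte[12]=A0: continuation. acc=(acc<<6)|0x20=0x26C20
Completed: cp=U+26C20 (starts at byte 9)
Byte[13]=CE: 2-byte lead, need 1 cont bytes. acc=0xE
Byte[14]=BF: continuation. acc=(acc<<6)|0x3F=0x3BF
Completed: cp=U+03BF (starts at byte 13)

Answer: 0 3 4 8 9 13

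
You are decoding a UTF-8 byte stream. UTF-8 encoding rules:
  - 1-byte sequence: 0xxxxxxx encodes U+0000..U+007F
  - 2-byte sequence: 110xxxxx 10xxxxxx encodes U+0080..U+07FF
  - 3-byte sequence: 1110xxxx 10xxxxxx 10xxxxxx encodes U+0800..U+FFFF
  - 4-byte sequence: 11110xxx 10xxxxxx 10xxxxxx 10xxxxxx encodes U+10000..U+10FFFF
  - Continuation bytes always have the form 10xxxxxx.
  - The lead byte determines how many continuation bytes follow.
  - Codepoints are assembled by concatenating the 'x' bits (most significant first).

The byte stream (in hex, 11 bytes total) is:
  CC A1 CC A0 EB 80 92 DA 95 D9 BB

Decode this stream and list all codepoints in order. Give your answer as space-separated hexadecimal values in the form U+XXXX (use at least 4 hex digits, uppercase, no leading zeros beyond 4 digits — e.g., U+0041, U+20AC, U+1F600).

Byte[0]=CC: 2-byte lead, need 1 cont bytes. acc=0xC
Byte[1]=A1: continuation. acc=(acc<<6)|0x21=0x321
Completed: cp=U+0321 (starts at byte 0)
Byte[2]=CC: 2-byte lead, need 1 cont bytes. acc=0xC
Byte[3]=A0: continuation. acc=(acc<<6)|0x20=0x320
Completed: cp=U+0320 (starts at byte 2)
Byte[4]=EB: 3-byte lead, need 2 cont bytes. acc=0xB
Byte[5]=80: continuation. acc=(acc<<6)|0x00=0x2C0
Byte[6]=92: continuation. acc=(acc<<6)|0x12=0xB012
Completed: cp=U+B012 (starts at byte 4)
Byte[7]=DA: 2-byte lead, need 1 cont bytes. acc=0x1A
Byte[8]=95: continuation. acc=(acc<<6)|0x15=0x695
Completed: cp=U+0695 (starts at byte 7)
Byte[9]=D9: 2-byte lead, need 1 cont bytes. acc=0x19
Byte[10]=BB: continuation. acc=(acc<<6)|0x3B=0x67B
Completed: cp=U+067B (starts at byte 9)

Answer: U+0321 U+0320 U+B012 U+0695 U+067B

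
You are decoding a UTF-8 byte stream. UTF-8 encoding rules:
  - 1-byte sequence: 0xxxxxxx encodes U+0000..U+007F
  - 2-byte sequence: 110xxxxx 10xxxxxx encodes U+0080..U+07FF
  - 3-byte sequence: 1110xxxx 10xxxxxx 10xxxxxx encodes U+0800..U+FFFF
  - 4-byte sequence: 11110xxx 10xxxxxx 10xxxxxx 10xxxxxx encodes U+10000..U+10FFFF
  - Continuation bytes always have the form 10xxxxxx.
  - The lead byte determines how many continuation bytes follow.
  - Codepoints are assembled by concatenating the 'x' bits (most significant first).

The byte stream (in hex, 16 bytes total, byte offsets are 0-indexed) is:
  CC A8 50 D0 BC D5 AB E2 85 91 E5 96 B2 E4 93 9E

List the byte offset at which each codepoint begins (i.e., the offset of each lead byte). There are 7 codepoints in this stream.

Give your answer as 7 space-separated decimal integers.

Answer: 0 2 3 5 7 10 13

Derivation:
Byte[0]=CC: 2-byte lead, need 1 cont bytes. acc=0xC
Byte[1]=A8: continuation. acc=(acc<<6)|0x28=0x328
Completed: cp=U+0328 (starts at byte 0)
Byte[2]=50: 1-byte ASCII. cp=U+0050
Byte[3]=D0: 2-byte lead, need 1 cont bytes. acc=0x10
Byte[4]=BC: continuation. acc=(acc<<6)|0x3C=0x43C
Completed: cp=U+043C (starts at byte 3)
Byte[5]=D5: 2-byte lead, need 1 cont bytes. acc=0x15
Byte[6]=AB: continuation. acc=(acc<<6)|0x2B=0x56B
Completed: cp=U+056B (starts at byte 5)
Byte[7]=E2: 3-byte lead, need 2 cont bytes. acc=0x2
Byte[8]=85: continuation. acc=(acc<<6)|0x05=0x85
Byte[9]=91: continuation. acc=(acc<<6)|0x11=0x2151
Completed: cp=U+2151 (starts at byte 7)
Byte[10]=E5: 3-byte lead, need 2 cont bytes. acc=0x5
Byte[11]=96: continuation. acc=(acc<<6)|0x16=0x156
Byte[12]=B2: continuation. acc=(acc<<6)|0x32=0x55B2
Completed: cp=U+55B2 (starts at byte 10)
Byte[13]=E4: 3-byte lead, need 2 cont bytes. acc=0x4
Byte[14]=93: continuation. acc=(acc<<6)|0x13=0x113
Byte[15]=9E: continuation. acc=(acc<<6)|0x1E=0x44DE
Completed: cp=U+44DE (starts at byte 13)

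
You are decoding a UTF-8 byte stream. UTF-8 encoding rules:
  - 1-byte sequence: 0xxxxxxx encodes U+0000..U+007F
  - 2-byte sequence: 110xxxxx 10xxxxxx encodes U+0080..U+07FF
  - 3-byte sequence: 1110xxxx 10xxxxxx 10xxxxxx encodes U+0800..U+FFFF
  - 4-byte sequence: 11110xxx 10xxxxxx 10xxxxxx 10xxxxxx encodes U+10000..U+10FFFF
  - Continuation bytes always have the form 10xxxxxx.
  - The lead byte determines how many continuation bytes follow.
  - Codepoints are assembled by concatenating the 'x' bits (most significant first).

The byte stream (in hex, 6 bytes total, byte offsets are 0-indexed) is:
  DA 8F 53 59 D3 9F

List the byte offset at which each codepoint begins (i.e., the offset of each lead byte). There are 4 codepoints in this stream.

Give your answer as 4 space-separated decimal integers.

Answer: 0 2 3 4

Derivation:
Byte[0]=DA: 2-byte lead, need 1 cont bytes. acc=0x1A
Byte[1]=8F: continuation. acc=(acc<<6)|0x0F=0x68F
Completed: cp=U+068F (starts at byte 0)
Byte[2]=53: 1-byte ASCII. cp=U+0053
Byte[3]=59: 1-byte ASCII. cp=U+0059
Byte[4]=D3: 2-byte lead, need 1 cont bytes. acc=0x13
Byte[5]=9F: continuation. acc=(acc<<6)|0x1F=0x4DF
Completed: cp=U+04DF (starts at byte 4)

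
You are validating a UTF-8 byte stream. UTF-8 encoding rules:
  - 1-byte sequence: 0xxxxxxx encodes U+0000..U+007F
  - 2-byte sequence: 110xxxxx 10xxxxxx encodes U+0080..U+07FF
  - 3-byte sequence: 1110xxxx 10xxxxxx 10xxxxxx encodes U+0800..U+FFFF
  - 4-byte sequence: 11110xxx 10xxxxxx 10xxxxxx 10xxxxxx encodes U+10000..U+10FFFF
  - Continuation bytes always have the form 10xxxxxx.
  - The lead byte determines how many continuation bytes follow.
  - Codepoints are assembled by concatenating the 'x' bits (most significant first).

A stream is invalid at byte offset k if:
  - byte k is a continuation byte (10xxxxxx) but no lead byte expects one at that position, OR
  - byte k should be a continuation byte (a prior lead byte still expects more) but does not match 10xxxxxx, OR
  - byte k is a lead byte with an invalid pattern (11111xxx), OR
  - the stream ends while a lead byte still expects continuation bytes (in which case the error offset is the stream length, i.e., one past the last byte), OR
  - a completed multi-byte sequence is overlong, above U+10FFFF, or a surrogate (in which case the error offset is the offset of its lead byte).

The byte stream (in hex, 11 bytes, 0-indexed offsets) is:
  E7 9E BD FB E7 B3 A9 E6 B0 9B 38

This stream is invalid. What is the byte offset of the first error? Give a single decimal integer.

Answer: 3

Derivation:
Byte[0]=E7: 3-byte lead, need 2 cont bytes. acc=0x7
Byte[1]=9E: continuation. acc=(acc<<6)|0x1E=0x1DE
Byte[2]=BD: continuation. acc=(acc<<6)|0x3D=0x77BD
Completed: cp=U+77BD (starts at byte 0)
Byte[3]=FB: INVALID lead byte (not 0xxx/110x/1110/11110)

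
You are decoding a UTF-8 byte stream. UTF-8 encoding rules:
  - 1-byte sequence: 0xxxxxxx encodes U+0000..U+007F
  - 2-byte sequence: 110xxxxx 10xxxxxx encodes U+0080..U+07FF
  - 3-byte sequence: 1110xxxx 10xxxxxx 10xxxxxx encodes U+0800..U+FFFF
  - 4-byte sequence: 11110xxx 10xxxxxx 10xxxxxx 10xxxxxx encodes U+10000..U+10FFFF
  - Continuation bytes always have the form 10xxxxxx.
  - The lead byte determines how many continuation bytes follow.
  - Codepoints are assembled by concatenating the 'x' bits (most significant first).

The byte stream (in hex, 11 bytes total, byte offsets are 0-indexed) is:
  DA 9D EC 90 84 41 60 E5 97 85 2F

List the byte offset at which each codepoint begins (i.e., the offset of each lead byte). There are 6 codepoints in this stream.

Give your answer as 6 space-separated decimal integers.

Byte[0]=DA: 2-byte lead, need 1 cont bytes. acc=0x1A
Byte[1]=9D: continuation. acc=(acc<<6)|0x1D=0x69D
Completed: cp=U+069D (starts at byte 0)
Byte[2]=EC: 3-byte lead, need 2 cont bytes. acc=0xC
Byte[3]=90: continuation. acc=(acc<<6)|0x10=0x310
Byte[4]=84: continuation. acc=(acc<<6)|0x04=0xC404
Completed: cp=U+C404 (starts at byte 2)
Byte[5]=41: 1-byte ASCII. cp=U+0041
Byte[6]=60: 1-byte ASCII. cp=U+0060
Byte[7]=E5: 3-byte lead, need 2 cont bytes. acc=0x5
Byte[8]=97: continuation. acc=(acc<<6)|0x17=0x157
Byte[9]=85: continuation. acc=(acc<<6)|0x05=0x55C5
Completed: cp=U+55C5 (starts at byte 7)
Byte[10]=2F: 1-byte ASCII. cp=U+002F

Answer: 0 2 5 6 7 10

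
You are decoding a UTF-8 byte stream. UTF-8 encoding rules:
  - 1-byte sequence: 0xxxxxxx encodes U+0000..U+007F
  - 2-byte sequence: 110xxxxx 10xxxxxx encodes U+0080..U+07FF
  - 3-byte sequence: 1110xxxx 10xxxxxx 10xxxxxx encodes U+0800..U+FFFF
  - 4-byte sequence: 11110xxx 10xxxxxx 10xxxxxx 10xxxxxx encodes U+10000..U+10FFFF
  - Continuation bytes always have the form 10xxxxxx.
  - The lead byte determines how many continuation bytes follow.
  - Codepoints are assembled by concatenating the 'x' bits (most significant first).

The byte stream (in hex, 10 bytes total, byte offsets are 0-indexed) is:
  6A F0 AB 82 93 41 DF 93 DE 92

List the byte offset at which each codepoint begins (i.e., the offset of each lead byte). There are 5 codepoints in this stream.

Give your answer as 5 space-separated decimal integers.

Byte[0]=6A: 1-byte ASCII. cp=U+006A
Byte[1]=F0: 4-byte lead, need 3 cont bytes. acc=0x0
Byte[2]=AB: continuation. acc=(acc<<6)|0x2B=0x2B
Byte[3]=82: continuation. acc=(acc<<6)|0x02=0xAC2
Byte[4]=93: continuation. acc=(acc<<6)|0x13=0x2B093
Completed: cp=U+2B093 (starts at byte 1)
Byte[5]=41: 1-byte ASCII. cp=U+0041
Byte[6]=DF: 2-byte lead, need 1 cont bytes. acc=0x1F
Byte[7]=93: continuation. acc=(acc<<6)|0x13=0x7D3
Completed: cp=U+07D3 (starts at byte 6)
Byte[8]=DE: 2-byte lead, need 1 cont bytes. acc=0x1E
Byte[9]=92: continuation. acc=(acc<<6)|0x12=0x792
Completed: cp=U+0792 (starts at byte 8)

Answer: 0 1 5 6 8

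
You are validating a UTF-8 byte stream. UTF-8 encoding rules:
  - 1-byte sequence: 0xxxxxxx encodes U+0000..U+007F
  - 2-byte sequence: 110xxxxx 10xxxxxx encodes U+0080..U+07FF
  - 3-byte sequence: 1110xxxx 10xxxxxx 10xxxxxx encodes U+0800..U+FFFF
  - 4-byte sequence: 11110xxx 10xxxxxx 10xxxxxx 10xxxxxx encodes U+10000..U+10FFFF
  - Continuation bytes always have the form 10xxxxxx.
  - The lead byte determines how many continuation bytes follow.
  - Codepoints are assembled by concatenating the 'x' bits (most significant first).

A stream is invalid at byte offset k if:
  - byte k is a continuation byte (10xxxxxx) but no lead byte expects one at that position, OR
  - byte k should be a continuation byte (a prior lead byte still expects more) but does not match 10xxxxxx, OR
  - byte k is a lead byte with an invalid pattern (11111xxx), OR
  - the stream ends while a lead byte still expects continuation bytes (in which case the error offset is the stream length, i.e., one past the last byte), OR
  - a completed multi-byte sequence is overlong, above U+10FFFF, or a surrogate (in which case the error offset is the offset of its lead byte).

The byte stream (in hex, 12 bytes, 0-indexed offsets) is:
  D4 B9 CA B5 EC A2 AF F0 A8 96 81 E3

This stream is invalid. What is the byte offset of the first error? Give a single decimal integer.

Answer: 12

Derivation:
Byte[0]=D4: 2-byte lead, need 1 cont bytes. acc=0x14
Byte[1]=B9: continuation. acc=(acc<<6)|0x39=0x539
Completed: cp=U+0539 (starts at byte 0)
Byte[2]=CA: 2-byte lead, need 1 cont bytes. acc=0xA
Byte[3]=B5: continuation. acc=(acc<<6)|0x35=0x2B5
Completed: cp=U+02B5 (starts at byte 2)
Byte[4]=EC: 3-byte lead, need 2 cont bytes. acc=0xC
Byte[5]=A2: continuation. acc=(acc<<6)|0x22=0x322
Byte[6]=AF: continuation. acc=(acc<<6)|0x2F=0xC8AF
Completed: cp=U+C8AF (starts at byte 4)
Byte[7]=F0: 4-byte lead, need 3 cont bytes. acc=0x0
Byte[8]=A8: continuation. acc=(acc<<6)|0x28=0x28
Byte[9]=96: continuation. acc=(acc<<6)|0x16=0xA16
Byte[10]=81: continuation. acc=(acc<<6)|0x01=0x28581
Completed: cp=U+28581 (starts at byte 7)
Byte[11]=E3: 3-byte lead, need 2 cont bytes. acc=0x3
Byte[12]: stream ended, expected continuation. INVALID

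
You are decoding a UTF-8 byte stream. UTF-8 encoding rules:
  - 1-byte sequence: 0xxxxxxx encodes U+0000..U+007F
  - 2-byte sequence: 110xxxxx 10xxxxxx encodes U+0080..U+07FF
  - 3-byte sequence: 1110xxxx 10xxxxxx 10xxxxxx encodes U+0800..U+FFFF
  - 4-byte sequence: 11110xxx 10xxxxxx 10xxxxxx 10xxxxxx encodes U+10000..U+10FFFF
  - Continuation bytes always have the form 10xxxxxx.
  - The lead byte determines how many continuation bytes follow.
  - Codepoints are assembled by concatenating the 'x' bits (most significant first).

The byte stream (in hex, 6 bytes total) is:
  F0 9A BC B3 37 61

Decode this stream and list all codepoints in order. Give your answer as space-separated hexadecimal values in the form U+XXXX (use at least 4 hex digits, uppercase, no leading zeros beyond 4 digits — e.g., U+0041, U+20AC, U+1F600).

Answer: U+1AF33 U+0037 U+0061

Derivation:
Byte[0]=F0: 4-byte lead, need 3 cont bytes. acc=0x0
Byte[1]=9A: continuation. acc=(acc<<6)|0x1A=0x1A
Byte[2]=BC: continuation. acc=(acc<<6)|0x3C=0x6BC
Byte[3]=B3: continuation. acc=(acc<<6)|0x33=0x1AF33
Completed: cp=U+1AF33 (starts at byte 0)
Byte[4]=37: 1-byte ASCII. cp=U+0037
Byte[5]=61: 1-byte ASCII. cp=U+0061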